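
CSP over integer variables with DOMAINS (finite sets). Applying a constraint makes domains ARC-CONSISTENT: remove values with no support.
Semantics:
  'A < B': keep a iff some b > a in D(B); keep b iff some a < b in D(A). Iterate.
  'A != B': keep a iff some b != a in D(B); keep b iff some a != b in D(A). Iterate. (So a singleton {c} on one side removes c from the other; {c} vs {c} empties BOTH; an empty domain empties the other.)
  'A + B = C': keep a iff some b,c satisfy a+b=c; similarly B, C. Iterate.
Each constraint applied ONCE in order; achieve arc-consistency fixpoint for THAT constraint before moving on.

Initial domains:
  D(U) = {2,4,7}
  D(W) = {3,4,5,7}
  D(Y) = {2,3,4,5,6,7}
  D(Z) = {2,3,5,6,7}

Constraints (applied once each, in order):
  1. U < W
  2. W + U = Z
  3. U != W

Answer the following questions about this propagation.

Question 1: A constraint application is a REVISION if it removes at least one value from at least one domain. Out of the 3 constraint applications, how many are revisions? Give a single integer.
Answer: 2

Derivation:
Constraint 1 (U < W) on D(U)={2,4,7} D(W)={3,4,5,7}: U {2,4,7}->{2,4} => REVISION
Constraint 2 (W + U = Z) on D(W)={3,4,5,7} D(U)={2,4} D(Z)={2,3,5,6,7}: W {3,4,5,7}->{3,4,5}; Z {2,3,5,6,7}->{5,6,7} => REVISION
Constraint 3 (U != W) on D(U)={2,4} D(W)={3,4,5}: no change => not a revision
Total revisions = 2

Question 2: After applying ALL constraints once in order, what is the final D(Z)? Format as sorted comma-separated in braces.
Constraint 1 (U < W) on D(U)={2,4,7} D(W)={3,4,5,7}: U {2,4,7}->{2,4}
Constraint 2 (W + U = Z) on D(W)={3,4,5,7} D(U)={2,4} D(Z)={2,3,5,6,7}: W {3,4,5,7}->{3,4,5}; Z {2,3,5,6,7}->{5,6,7}
Constraint 3 (U != W) on D(U)={2,4} D(W)={3,4,5}: no change
So after all 3 constraints: D(Z) = {5,6,7}

Answer: {5,6,7}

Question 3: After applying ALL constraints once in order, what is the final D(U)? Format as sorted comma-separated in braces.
Constraint 1 (U < W) on D(U)={2,4,7} D(W)={3,4,5,7}: U {2,4,7}->{2,4}
Constraint 2 (W + U = Z) on D(W)={3,4,5,7} D(U)={2,4} D(Z)={2,3,5,6,7}: W {3,4,5,7}->{3,4,5}; Z {2,3,5,6,7}->{5,6,7}
Constraint 3 (U != W) on D(U)={2,4} D(W)={3,4,5}: no change
So after all 3 constraints: D(U) = {2,4}

Answer: {2,4}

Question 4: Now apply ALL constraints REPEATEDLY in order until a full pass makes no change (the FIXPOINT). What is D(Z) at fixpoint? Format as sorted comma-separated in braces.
pass 0 (initial): D(Z)={2,3,5,6,7}
pass 1: U {2,4,7}->{2,4}; W {3,4,5,7}->{3,4,5}; Z {2,3,5,6,7}->{5,6,7}
pass 2: no change
Fixpoint after 2 passes: D(Z) = {5,6,7}

Answer: {5,6,7}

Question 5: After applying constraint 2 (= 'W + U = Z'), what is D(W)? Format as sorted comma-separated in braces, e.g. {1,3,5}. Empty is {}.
Answer: {3,4,5}

Derivation:
Constraint 1 (U < W) on D(U)={2,4,7} D(W)={3,4,5,7}: U {2,4,7}->{2,4}
Constraint 2 (W + U = Z) on D(W)={3,4,5,7} D(U)={2,4} D(Z)={2,3,5,6,7}: W {3,4,5,7}->{3,4,5}; Z {2,3,5,6,7}->{5,6,7}
So after constraint 2: D(W) = {3,4,5}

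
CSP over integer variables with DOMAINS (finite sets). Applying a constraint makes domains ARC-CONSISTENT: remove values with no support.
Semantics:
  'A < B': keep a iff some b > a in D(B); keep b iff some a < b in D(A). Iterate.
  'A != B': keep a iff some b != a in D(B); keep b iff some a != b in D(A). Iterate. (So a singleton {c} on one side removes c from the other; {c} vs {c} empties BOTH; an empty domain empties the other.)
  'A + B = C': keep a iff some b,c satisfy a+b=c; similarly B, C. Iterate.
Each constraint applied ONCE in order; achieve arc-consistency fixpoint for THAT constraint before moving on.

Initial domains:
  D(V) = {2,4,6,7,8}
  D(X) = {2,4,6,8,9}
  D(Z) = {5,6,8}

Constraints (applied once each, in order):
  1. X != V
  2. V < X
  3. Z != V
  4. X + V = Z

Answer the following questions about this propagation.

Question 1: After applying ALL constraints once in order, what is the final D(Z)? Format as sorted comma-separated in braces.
Answer: {6,8}

Derivation:
Constraint 1 (X != V) on D(X)={2,4,6,8,9} D(V)={2,4,6,7,8}: no change
Constraint 2 (V < X) on D(V)={2,4,6,7,8} D(X)={2,4,6,8,9}: X {2,4,6,8,9}->{4,6,8,9}
Constraint 3 (Z != V) on D(Z)={5,6,8} D(V)={2,4,6,7,8}: no change
Constraint 4 (X + V = Z) on D(X)={4,6,8,9} D(V)={2,4,6,7,8} D(Z)={5,6,8}: X {4,6,8,9}->{4,6}; V {2,4,6,7,8}->{2,4}; Z {5,6,8}->{6,8}
So after all 4 constraints: D(Z) = {6,8}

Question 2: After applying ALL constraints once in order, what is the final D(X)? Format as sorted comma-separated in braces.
Answer: {4,6}

Derivation:
Constraint 1 (X != V) on D(X)={2,4,6,8,9} D(V)={2,4,6,7,8}: no change
Constraint 2 (V < X) on D(V)={2,4,6,7,8} D(X)={2,4,6,8,9}: X {2,4,6,8,9}->{4,6,8,9}
Constraint 3 (Z != V) on D(Z)={5,6,8} D(V)={2,4,6,7,8}: no change
Constraint 4 (X + V = Z) on D(X)={4,6,8,9} D(V)={2,4,6,7,8} D(Z)={5,6,8}: X {4,6,8,9}->{4,6}; V {2,4,6,7,8}->{2,4}; Z {5,6,8}->{6,8}
So after all 4 constraints: D(X) = {4,6}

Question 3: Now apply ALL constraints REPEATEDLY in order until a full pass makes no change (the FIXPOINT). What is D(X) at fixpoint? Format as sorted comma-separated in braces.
Answer: {4,6}

Derivation:
pass 0 (initial): D(X)={2,4,6,8,9}
pass 1: V {2,4,6,7,8}->{2,4}; X {2,4,6,8,9}->{4,6}; Z {5,6,8}->{6,8}
pass 2: no change
Fixpoint after 2 passes: D(X) = {4,6}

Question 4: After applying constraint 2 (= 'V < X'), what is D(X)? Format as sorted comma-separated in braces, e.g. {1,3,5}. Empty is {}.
Constraint 1 (X != V) on D(X)={2,4,6,8,9} D(V)={2,4,6,7,8}: no change
Constraint 2 (V < X) on D(V)={2,4,6,7,8} D(X)={2,4,6,8,9}: X {2,4,6,8,9}->{4,6,8,9}
So after constraint 2: D(X) = {4,6,8,9}

Answer: {4,6,8,9}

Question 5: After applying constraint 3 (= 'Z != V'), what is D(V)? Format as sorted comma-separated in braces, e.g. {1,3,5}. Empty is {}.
Constraint 1 (X != V) on D(X)={2,4,6,8,9} D(V)={2,4,6,7,8}: no change
Constraint 2 (V < X) on D(V)={2,4,6,7,8} D(X)={2,4,6,8,9}: X {2,4,6,8,9}->{4,6,8,9}
Constraint 3 (Z != V) on D(Z)={5,6,8} D(V)={2,4,6,7,8}: no change
So after constraint 3: D(V) = {2,4,6,7,8}

Answer: {2,4,6,7,8}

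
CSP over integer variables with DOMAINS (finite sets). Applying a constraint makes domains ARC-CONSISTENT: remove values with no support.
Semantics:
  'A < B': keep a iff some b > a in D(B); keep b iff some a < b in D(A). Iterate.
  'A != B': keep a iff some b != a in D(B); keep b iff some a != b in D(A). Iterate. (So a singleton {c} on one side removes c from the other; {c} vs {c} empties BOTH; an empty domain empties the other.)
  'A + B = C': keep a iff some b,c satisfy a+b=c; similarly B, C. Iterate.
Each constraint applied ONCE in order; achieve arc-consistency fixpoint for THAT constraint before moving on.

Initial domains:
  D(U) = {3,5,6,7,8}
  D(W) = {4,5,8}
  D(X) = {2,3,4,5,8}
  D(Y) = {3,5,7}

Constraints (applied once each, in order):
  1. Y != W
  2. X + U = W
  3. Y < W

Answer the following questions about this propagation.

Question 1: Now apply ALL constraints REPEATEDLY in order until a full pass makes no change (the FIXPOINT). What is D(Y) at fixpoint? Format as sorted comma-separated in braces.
pass 0 (initial): D(Y)={3,5,7}
pass 1: U {3,5,6,7,8}->{3,5,6}; W {4,5,8}->{5,8}; X {2,3,4,5,8}->{2,3,5}
pass 2: no change
Fixpoint after 2 passes: D(Y) = {3,5,7}

Answer: {3,5,7}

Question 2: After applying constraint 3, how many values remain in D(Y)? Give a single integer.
Constraint 1 (Y != W) on D(Y)={3,5,7} D(W)={4,5,8}: no change
Constraint 2 (X + U = W) on D(X)={2,3,4,5,8} D(U)={3,5,6,7,8} D(W)={4,5,8}: X {2,3,4,5,8}->{2,3,5}; U {3,5,6,7,8}->{3,5,6}; W {4,5,8}->{5,8}
Constraint 3 (Y < W) on D(Y)={3,5,7} D(W)={5,8}: no change
So after constraint 3: D(Y)={3,5,7}, size = 3

Answer: 3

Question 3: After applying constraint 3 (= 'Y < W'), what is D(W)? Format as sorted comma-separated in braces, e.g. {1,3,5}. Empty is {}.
Constraint 1 (Y != W) on D(Y)={3,5,7} D(W)={4,5,8}: no change
Constraint 2 (X + U = W) on D(X)={2,3,4,5,8} D(U)={3,5,6,7,8} D(W)={4,5,8}: X {2,3,4,5,8}->{2,3,5}; U {3,5,6,7,8}->{3,5,6}; W {4,5,8}->{5,8}
Constraint 3 (Y < W) on D(Y)={3,5,7} D(W)={5,8}: no change
So after constraint 3: D(W) = {5,8}

Answer: {5,8}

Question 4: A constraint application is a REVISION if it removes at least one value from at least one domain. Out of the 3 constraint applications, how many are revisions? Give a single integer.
Constraint 1 (Y != W) on D(Y)={3,5,7} D(W)={4,5,8}: no change => not a revision
Constraint 2 (X + U = W) on D(X)={2,3,4,5,8} D(U)={3,5,6,7,8} D(W)={4,5,8}: X {2,3,4,5,8}->{2,3,5}; U {3,5,6,7,8}->{3,5,6}; W {4,5,8}->{5,8} => REVISION
Constraint 3 (Y < W) on D(Y)={3,5,7} D(W)={5,8}: no change => not a revision
Total revisions = 1

Answer: 1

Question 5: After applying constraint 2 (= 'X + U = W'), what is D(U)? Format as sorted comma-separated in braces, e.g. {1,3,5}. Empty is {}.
Answer: {3,5,6}

Derivation:
Constraint 1 (Y != W) on D(Y)={3,5,7} D(W)={4,5,8}: no change
Constraint 2 (X + U = W) on D(X)={2,3,4,5,8} D(U)={3,5,6,7,8} D(W)={4,5,8}: X {2,3,4,5,8}->{2,3,5}; U {3,5,6,7,8}->{3,5,6}; W {4,5,8}->{5,8}
So after constraint 2: D(U) = {3,5,6}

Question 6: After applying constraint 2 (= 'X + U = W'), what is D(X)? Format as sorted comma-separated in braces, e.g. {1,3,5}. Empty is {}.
Constraint 1 (Y != W) on D(Y)={3,5,7} D(W)={4,5,8}: no change
Constraint 2 (X + U = W) on D(X)={2,3,4,5,8} D(U)={3,5,6,7,8} D(W)={4,5,8}: X {2,3,4,5,8}->{2,3,5}; U {3,5,6,7,8}->{3,5,6}; W {4,5,8}->{5,8}
So after constraint 2: D(X) = {2,3,5}

Answer: {2,3,5}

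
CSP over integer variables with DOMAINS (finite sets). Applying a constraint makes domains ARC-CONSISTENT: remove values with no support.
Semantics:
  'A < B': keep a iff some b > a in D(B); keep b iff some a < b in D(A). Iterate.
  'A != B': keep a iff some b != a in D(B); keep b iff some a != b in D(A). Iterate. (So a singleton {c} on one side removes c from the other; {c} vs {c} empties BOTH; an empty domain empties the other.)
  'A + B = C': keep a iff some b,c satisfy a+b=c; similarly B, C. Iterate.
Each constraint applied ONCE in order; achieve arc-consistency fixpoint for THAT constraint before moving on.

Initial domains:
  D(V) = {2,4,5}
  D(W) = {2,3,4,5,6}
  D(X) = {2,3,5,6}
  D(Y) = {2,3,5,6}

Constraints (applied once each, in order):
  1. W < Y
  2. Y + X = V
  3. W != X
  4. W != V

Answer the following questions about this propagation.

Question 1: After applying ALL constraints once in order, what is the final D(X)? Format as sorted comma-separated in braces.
Constraint 1 (W < Y) on D(W)={2,3,4,5,6} D(Y)={2,3,5,6}: W {2,3,4,5,6}->{2,3,4,5}; Y {2,3,5,6}->{3,5,6}
Constraint 2 (Y + X = V) on D(Y)={3,5,6} D(X)={2,3,5,6} D(V)={2,4,5}: Y {3,5,6}->{3}; X {2,3,5,6}->{2}; V {2,4,5}->{5}
Constraint 3 (W != X) on D(W)={2,3,4,5} D(X)={2}: W {2,3,4,5}->{3,4,5}
Constraint 4 (W != V) on D(W)={3,4,5} D(V)={5}: W {3,4,5}->{3,4}
So after all 4 constraints: D(X) = {2}

Answer: {2}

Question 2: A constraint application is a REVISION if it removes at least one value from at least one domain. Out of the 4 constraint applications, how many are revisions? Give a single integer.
Constraint 1 (W < Y) on D(W)={2,3,4,5,6} D(Y)={2,3,5,6}: W {2,3,4,5,6}->{2,3,4,5}; Y {2,3,5,6}->{3,5,6} => REVISION
Constraint 2 (Y + X = V) on D(Y)={3,5,6} D(X)={2,3,5,6} D(V)={2,4,5}: Y {3,5,6}->{3}; X {2,3,5,6}->{2}; V {2,4,5}->{5} => REVISION
Constraint 3 (W != X) on D(W)={2,3,4,5} D(X)={2}: W {2,3,4,5}->{3,4,5} => REVISION
Constraint 4 (W != V) on D(W)={3,4,5} D(V)={5}: W {3,4,5}->{3,4} => REVISION
Total revisions = 4

Answer: 4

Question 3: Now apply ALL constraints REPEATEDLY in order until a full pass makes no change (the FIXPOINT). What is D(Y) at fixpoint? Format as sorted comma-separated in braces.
Answer: {}

Derivation:
pass 0 (initial): D(Y)={2,3,5,6}
pass 1: V {2,4,5}->{5}; W {2,3,4,5,6}->{3,4}; X {2,3,5,6}->{2}; Y {2,3,5,6}->{3}
pass 2: V {5}->{}; W {3,4}->{}; X {2}->{}; Y {3}->{}
pass 3: no change
Fixpoint after 3 passes: D(Y) = {}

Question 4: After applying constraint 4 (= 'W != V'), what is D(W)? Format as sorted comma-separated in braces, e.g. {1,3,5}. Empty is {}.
Answer: {3,4}

Derivation:
Constraint 1 (W < Y) on D(W)={2,3,4,5,6} D(Y)={2,3,5,6}: W {2,3,4,5,6}->{2,3,4,5}; Y {2,3,5,6}->{3,5,6}
Constraint 2 (Y + X = V) on D(Y)={3,5,6} D(X)={2,3,5,6} D(V)={2,4,5}: Y {3,5,6}->{3}; X {2,3,5,6}->{2}; V {2,4,5}->{5}
Constraint 3 (W != X) on D(W)={2,3,4,5} D(X)={2}: W {2,3,4,5}->{3,4,5}
Constraint 4 (W != V) on D(W)={3,4,5} D(V)={5}: W {3,4,5}->{3,4}
So after constraint 4: D(W) = {3,4}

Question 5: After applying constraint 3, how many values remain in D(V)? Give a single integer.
Answer: 1

Derivation:
Constraint 1 (W < Y) on D(W)={2,3,4,5,6} D(Y)={2,3,5,6}: W {2,3,4,5,6}->{2,3,4,5}; Y {2,3,5,6}->{3,5,6}
Constraint 2 (Y + X = V) on D(Y)={3,5,6} D(X)={2,3,5,6} D(V)={2,4,5}: Y {3,5,6}->{3}; X {2,3,5,6}->{2}; V {2,4,5}->{5}
Constraint 3 (W != X) on D(W)={2,3,4,5} D(X)={2}: W {2,3,4,5}->{3,4,5}
So after constraint 3: D(V)={5}, size = 1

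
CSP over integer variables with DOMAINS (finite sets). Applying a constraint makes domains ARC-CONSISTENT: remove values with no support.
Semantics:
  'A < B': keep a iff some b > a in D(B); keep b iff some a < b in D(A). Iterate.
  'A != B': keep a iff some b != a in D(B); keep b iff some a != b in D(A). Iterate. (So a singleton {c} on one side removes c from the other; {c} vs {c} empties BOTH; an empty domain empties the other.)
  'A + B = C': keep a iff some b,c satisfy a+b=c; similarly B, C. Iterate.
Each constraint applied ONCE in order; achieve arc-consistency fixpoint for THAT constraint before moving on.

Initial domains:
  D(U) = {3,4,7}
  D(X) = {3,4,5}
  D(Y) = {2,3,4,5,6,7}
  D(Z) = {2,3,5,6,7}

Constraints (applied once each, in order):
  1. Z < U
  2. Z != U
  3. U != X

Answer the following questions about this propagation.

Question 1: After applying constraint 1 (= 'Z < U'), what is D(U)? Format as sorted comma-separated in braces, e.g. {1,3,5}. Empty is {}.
Answer: {3,4,7}

Derivation:
Constraint 1 (Z < U) on D(Z)={2,3,5,6,7} D(U)={3,4,7}: Z {2,3,5,6,7}->{2,3,5,6}
So after constraint 1: D(U) = {3,4,7}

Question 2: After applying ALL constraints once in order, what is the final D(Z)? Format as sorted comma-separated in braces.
Answer: {2,3,5,6}

Derivation:
Constraint 1 (Z < U) on D(Z)={2,3,5,6,7} D(U)={3,4,7}: Z {2,3,5,6,7}->{2,3,5,6}
Constraint 2 (Z != U) on D(Z)={2,3,5,6} D(U)={3,4,7}: no change
Constraint 3 (U != X) on D(U)={3,4,7} D(X)={3,4,5}: no change
So after all 3 constraints: D(Z) = {2,3,5,6}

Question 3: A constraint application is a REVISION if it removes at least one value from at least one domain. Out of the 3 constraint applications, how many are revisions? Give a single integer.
Constraint 1 (Z < U) on D(Z)={2,3,5,6,7} D(U)={3,4,7}: Z {2,3,5,6,7}->{2,3,5,6} => REVISION
Constraint 2 (Z != U) on D(Z)={2,3,5,6} D(U)={3,4,7}: no change => not a revision
Constraint 3 (U != X) on D(U)={3,4,7} D(X)={3,4,5}: no change => not a revision
Total revisions = 1

Answer: 1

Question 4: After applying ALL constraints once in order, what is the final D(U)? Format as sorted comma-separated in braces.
Constraint 1 (Z < U) on D(Z)={2,3,5,6,7} D(U)={3,4,7}: Z {2,3,5,6,7}->{2,3,5,6}
Constraint 2 (Z != U) on D(Z)={2,3,5,6} D(U)={3,4,7}: no change
Constraint 3 (U != X) on D(U)={3,4,7} D(X)={3,4,5}: no change
So after all 3 constraints: D(U) = {3,4,7}

Answer: {3,4,7}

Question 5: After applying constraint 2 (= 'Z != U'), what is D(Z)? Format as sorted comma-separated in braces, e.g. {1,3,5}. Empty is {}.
Answer: {2,3,5,6}

Derivation:
Constraint 1 (Z < U) on D(Z)={2,3,5,6,7} D(U)={3,4,7}: Z {2,3,5,6,7}->{2,3,5,6}
Constraint 2 (Z != U) on D(Z)={2,3,5,6} D(U)={3,4,7}: no change
So after constraint 2: D(Z) = {2,3,5,6}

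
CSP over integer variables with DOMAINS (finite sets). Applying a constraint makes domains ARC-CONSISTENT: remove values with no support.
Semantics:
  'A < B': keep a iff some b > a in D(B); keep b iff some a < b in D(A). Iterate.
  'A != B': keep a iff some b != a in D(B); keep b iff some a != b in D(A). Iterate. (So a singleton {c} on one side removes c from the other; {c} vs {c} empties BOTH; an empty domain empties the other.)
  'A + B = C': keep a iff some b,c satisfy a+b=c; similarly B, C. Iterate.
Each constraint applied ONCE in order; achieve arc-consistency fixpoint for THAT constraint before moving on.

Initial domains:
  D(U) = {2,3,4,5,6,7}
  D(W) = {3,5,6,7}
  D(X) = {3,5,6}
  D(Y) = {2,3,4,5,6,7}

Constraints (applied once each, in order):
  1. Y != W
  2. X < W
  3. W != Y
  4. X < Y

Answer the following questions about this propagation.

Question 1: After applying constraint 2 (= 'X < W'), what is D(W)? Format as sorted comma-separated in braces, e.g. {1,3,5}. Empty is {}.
Constraint 1 (Y != W) on D(Y)={2,3,4,5,6,7} D(W)={3,5,6,7}: no change
Constraint 2 (X < W) on D(X)={3,5,6} D(W)={3,5,6,7}: W {3,5,6,7}->{5,6,7}
So after constraint 2: D(W) = {5,6,7}

Answer: {5,6,7}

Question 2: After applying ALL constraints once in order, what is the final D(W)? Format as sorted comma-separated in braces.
Constraint 1 (Y != W) on D(Y)={2,3,4,5,6,7} D(W)={3,5,6,7}: no change
Constraint 2 (X < W) on D(X)={3,5,6} D(W)={3,5,6,7}: W {3,5,6,7}->{5,6,7}
Constraint 3 (W != Y) on D(W)={5,6,7} D(Y)={2,3,4,5,6,7}: no change
Constraint 4 (X < Y) on D(X)={3,5,6} D(Y)={2,3,4,5,6,7}: Y {2,3,4,5,6,7}->{4,5,6,7}
So after all 4 constraints: D(W) = {5,6,7}

Answer: {5,6,7}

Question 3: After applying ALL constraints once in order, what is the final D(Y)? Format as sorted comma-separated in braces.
Answer: {4,5,6,7}

Derivation:
Constraint 1 (Y != W) on D(Y)={2,3,4,5,6,7} D(W)={3,5,6,7}: no change
Constraint 2 (X < W) on D(X)={3,5,6} D(W)={3,5,6,7}: W {3,5,6,7}->{5,6,7}
Constraint 3 (W != Y) on D(W)={5,6,7} D(Y)={2,3,4,5,6,7}: no change
Constraint 4 (X < Y) on D(X)={3,5,6} D(Y)={2,3,4,5,6,7}: Y {2,3,4,5,6,7}->{4,5,6,7}
So after all 4 constraints: D(Y) = {4,5,6,7}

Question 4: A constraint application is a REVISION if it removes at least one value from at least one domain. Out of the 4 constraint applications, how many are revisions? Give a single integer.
Constraint 1 (Y != W) on D(Y)={2,3,4,5,6,7} D(W)={3,5,6,7}: no change => not a revision
Constraint 2 (X < W) on D(X)={3,5,6} D(W)={3,5,6,7}: W {3,5,6,7}->{5,6,7} => REVISION
Constraint 3 (W != Y) on D(W)={5,6,7} D(Y)={2,3,4,5,6,7}: no change => not a revision
Constraint 4 (X < Y) on D(X)={3,5,6} D(Y)={2,3,4,5,6,7}: Y {2,3,4,5,6,7}->{4,5,6,7} => REVISION
Total revisions = 2

Answer: 2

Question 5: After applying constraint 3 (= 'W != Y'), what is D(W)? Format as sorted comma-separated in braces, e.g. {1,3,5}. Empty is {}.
Answer: {5,6,7}

Derivation:
Constraint 1 (Y != W) on D(Y)={2,3,4,5,6,7} D(W)={3,5,6,7}: no change
Constraint 2 (X < W) on D(X)={3,5,6} D(W)={3,5,6,7}: W {3,5,6,7}->{5,6,7}
Constraint 3 (W != Y) on D(W)={5,6,7} D(Y)={2,3,4,5,6,7}: no change
So after constraint 3: D(W) = {5,6,7}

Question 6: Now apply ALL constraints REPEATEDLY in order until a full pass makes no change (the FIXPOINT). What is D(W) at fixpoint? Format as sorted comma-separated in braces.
Answer: {5,6,7}

Derivation:
pass 0 (initial): D(W)={3,5,6,7}
pass 1: W {3,5,6,7}->{5,6,7}; Y {2,3,4,5,6,7}->{4,5,6,7}
pass 2: no change
Fixpoint after 2 passes: D(W) = {5,6,7}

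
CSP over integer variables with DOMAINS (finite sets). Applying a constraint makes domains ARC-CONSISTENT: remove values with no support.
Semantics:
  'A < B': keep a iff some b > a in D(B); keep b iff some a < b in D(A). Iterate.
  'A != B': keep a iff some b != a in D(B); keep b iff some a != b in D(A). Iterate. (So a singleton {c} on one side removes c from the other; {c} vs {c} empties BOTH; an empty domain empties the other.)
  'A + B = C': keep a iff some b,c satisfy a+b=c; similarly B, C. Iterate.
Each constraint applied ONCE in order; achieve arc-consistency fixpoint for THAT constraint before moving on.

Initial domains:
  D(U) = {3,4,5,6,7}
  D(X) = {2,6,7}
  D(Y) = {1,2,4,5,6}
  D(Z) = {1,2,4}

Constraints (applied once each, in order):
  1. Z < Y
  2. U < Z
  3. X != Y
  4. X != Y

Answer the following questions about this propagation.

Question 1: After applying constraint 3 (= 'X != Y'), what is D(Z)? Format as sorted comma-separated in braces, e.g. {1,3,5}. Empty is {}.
Constraint 1 (Z < Y) on D(Z)={1,2,4} D(Y)={1,2,4,5,6}: Y {1,2,4,5,6}->{2,4,5,6}
Constraint 2 (U < Z) on D(U)={3,4,5,6,7} D(Z)={1,2,4}: U {3,4,5,6,7}->{3}; Z {1,2,4}->{4}
Constraint 3 (X != Y) on D(X)={2,6,7} D(Y)={2,4,5,6}: no change
So after constraint 3: D(Z) = {4}

Answer: {4}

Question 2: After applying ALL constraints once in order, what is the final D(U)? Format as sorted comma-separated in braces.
Answer: {3}

Derivation:
Constraint 1 (Z < Y) on D(Z)={1,2,4} D(Y)={1,2,4,5,6}: Y {1,2,4,5,6}->{2,4,5,6}
Constraint 2 (U < Z) on D(U)={3,4,5,6,7} D(Z)={1,2,4}: U {3,4,5,6,7}->{3}; Z {1,2,4}->{4}
Constraint 3 (X != Y) on D(X)={2,6,7} D(Y)={2,4,5,6}: no change
Constraint 4 (X != Y) on D(X)={2,6,7} D(Y)={2,4,5,6}: no change
So after all 4 constraints: D(U) = {3}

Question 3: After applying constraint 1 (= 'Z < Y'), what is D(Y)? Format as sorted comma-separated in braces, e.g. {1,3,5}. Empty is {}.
Answer: {2,4,5,6}

Derivation:
Constraint 1 (Z < Y) on D(Z)={1,2,4} D(Y)={1,2,4,5,6}: Y {1,2,4,5,6}->{2,4,5,6}
So after constraint 1: D(Y) = {2,4,5,6}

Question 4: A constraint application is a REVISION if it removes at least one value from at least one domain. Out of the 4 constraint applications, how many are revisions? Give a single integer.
Constraint 1 (Z < Y) on D(Z)={1,2,4} D(Y)={1,2,4,5,6}: Y {1,2,4,5,6}->{2,4,5,6} => REVISION
Constraint 2 (U < Z) on D(U)={3,4,5,6,7} D(Z)={1,2,4}: U {3,4,5,6,7}->{3}; Z {1,2,4}->{4} => REVISION
Constraint 3 (X != Y) on D(X)={2,6,7} D(Y)={2,4,5,6}: no change => not a revision
Constraint 4 (X != Y) on D(X)={2,6,7} D(Y)={2,4,5,6}: no change => not a revision
Total revisions = 2

Answer: 2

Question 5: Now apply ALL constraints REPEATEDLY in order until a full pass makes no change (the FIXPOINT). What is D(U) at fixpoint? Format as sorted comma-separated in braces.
Answer: {3}

Derivation:
pass 0 (initial): D(U)={3,4,5,6,7}
pass 1: U {3,4,5,6,7}->{3}; Y {1,2,4,5,6}->{2,4,5,6}; Z {1,2,4}->{4}
pass 2: Y {2,4,5,6}->{5,6}
pass 3: no change
Fixpoint after 3 passes: D(U) = {3}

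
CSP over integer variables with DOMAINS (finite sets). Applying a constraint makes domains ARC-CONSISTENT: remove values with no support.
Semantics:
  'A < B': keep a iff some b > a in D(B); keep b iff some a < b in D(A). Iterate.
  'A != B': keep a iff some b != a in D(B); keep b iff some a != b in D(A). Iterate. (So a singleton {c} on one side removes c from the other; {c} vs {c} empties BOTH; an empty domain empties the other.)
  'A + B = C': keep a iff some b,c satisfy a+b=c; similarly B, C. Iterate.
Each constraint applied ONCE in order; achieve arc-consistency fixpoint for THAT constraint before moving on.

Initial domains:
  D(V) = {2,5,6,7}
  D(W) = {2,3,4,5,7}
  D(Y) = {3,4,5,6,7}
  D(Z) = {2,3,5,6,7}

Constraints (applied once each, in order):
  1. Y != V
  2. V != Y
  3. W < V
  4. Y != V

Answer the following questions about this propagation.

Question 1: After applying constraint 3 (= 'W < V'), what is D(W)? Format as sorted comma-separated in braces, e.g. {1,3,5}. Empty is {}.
Constraint 1 (Y != V) on D(Y)={3,4,5,6,7} D(V)={2,5,6,7}: no change
Constraint 2 (V != Y) on D(V)={2,5,6,7} D(Y)={3,4,5,6,7}: no change
Constraint 3 (W < V) on D(W)={2,3,4,5,7} D(V)={2,5,6,7}: W {2,3,4,5,7}->{2,3,4,5}; V {2,5,6,7}->{5,6,7}
So after constraint 3: D(W) = {2,3,4,5}

Answer: {2,3,4,5}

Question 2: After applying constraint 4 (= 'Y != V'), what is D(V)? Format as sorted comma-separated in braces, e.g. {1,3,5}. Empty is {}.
Answer: {5,6,7}

Derivation:
Constraint 1 (Y != V) on D(Y)={3,4,5,6,7} D(V)={2,5,6,7}: no change
Constraint 2 (V != Y) on D(V)={2,5,6,7} D(Y)={3,4,5,6,7}: no change
Constraint 3 (W < V) on D(W)={2,3,4,5,7} D(V)={2,5,6,7}: W {2,3,4,5,7}->{2,3,4,5}; V {2,5,6,7}->{5,6,7}
Constraint 4 (Y != V) on D(Y)={3,4,5,6,7} D(V)={5,6,7}: no change
So after constraint 4: D(V) = {5,6,7}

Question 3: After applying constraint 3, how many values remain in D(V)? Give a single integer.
Constraint 1 (Y != V) on D(Y)={3,4,5,6,7} D(V)={2,5,6,7}: no change
Constraint 2 (V != Y) on D(V)={2,5,6,7} D(Y)={3,4,5,6,7}: no change
Constraint 3 (W < V) on D(W)={2,3,4,5,7} D(V)={2,5,6,7}: W {2,3,4,5,7}->{2,3,4,5}; V {2,5,6,7}->{5,6,7}
So after constraint 3: D(V)={5,6,7}, size = 3

Answer: 3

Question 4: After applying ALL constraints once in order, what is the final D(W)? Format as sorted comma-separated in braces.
Constraint 1 (Y != V) on D(Y)={3,4,5,6,7} D(V)={2,5,6,7}: no change
Constraint 2 (V != Y) on D(V)={2,5,6,7} D(Y)={3,4,5,6,7}: no change
Constraint 3 (W < V) on D(W)={2,3,4,5,7} D(V)={2,5,6,7}: W {2,3,4,5,7}->{2,3,4,5}; V {2,5,6,7}->{5,6,7}
Constraint 4 (Y != V) on D(Y)={3,4,5,6,7} D(V)={5,6,7}: no change
So after all 4 constraints: D(W) = {2,3,4,5}

Answer: {2,3,4,5}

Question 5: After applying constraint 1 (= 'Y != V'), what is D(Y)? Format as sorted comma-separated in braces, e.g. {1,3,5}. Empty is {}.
Answer: {3,4,5,6,7}

Derivation:
Constraint 1 (Y != V) on D(Y)={3,4,5,6,7} D(V)={2,5,6,7}: no change
So after constraint 1: D(Y) = {3,4,5,6,7}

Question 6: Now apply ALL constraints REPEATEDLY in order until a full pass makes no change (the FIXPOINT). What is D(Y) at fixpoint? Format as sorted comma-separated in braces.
pass 0 (initial): D(Y)={3,4,5,6,7}
pass 1: V {2,5,6,7}->{5,6,7}; W {2,3,4,5,7}->{2,3,4,5}
pass 2: no change
Fixpoint after 2 passes: D(Y) = {3,4,5,6,7}

Answer: {3,4,5,6,7}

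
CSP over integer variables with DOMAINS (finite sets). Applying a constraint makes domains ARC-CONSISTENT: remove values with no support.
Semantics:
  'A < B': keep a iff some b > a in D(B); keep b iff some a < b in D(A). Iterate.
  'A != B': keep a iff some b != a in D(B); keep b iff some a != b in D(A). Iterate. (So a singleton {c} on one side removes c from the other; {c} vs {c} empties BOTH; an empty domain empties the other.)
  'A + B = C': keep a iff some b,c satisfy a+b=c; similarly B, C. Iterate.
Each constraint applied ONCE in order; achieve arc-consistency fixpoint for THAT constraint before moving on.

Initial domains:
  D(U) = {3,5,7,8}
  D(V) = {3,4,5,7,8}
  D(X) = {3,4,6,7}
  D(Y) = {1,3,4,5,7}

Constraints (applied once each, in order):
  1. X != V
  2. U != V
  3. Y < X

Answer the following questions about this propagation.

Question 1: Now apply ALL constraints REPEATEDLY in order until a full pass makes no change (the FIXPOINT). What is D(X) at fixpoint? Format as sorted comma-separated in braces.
Answer: {3,4,6,7}

Derivation:
pass 0 (initial): D(X)={3,4,6,7}
pass 1: Y {1,3,4,5,7}->{1,3,4,5}
pass 2: no change
Fixpoint after 2 passes: D(X) = {3,4,6,7}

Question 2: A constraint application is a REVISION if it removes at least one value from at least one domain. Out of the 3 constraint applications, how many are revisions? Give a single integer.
Answer: 1

Derivation:
Constraint 1 (X != V) on D(X)={3,4,6,7} D(V)={3,4,5,7,8}: no change => not a revision
Constraint 2 (U != V) on D(U)={3,5,7,8} D(V)={3,4,5,7,8}: no change => not a revision
Constraint 3 (Y < X) on D(Y)={1,3,4,5,7} D(X)={3,4,6,7}: Y {1,3,4,5,7}->{1,3,4,5} => REVISION
Total revisions = 1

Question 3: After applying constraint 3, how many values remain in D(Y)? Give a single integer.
Answer: 4

Derivation:
Constraint 1 (X != V) on D(X)={3,4,6,7} D(V)={3,4,5,7,8}: no change
Constraint 2 (U != V) on D(U)={3,5,7,8} D(V)={3,4,5,7,8}: no change
Constraint 3 (Y < X) on D(Y)={1,3,4,5,7} D(X)={3,4,6,7}: Y {1,3,4,5,7}->{1,3,4,5}
So after constraint 3: D(Y)={1,3,4,5}, size = 4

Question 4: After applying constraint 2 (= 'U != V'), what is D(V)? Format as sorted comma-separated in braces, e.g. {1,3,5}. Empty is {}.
Constraint 1 (X != V) on D(X)={3,4,6,7} D(V)={3,4,5,7,8}: no change
Constraint 2 (U != V) on D(U)={3,5,7,8} D(V)={3,4,5,7,8}: no change
So after constraint 2: D(V) = {3,4,5,7,8}

Answer: {3,4,5,7,8}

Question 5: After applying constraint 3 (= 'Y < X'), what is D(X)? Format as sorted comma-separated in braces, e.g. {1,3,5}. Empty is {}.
Answer: {3,4,6,7}

Derivation:
Constraint 1 (X != V) on D(X)={3,4,6,7} D(V)={3,4,5,7,8}: no change
Constraint 2 (U != V) on D(U)={3,5,7,8} D(V)={3,4,5,7,8}: no change
Constraint 3 (Y < X) on D(Y)={1,3,4,5,7} D(X)={3,4,6,7}: Y {1,3,4,5,7}->{1,3,4,5}
So after constraint 3: D(X) = {3,4,6,7}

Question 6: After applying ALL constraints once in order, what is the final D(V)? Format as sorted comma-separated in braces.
Answer: {3,4,5,7,8}

Derivation:
Constraint 1 (X != V) on D(X)={3,4,6,7} D(V)={3,4,5,7,8}: no change
Constraint 2 (U != V) on D(U)={3,5,7,8} D(V)={3,4,5,7,8}: no change
Constraint 3 (Y < X) on D(Y)={1,3,4,5,7} D(X)={3,4,6,7}: Y {1,3,4,5,7}->{1,3,4,5}
So after all 3 constraints: D(V) = {3,4,5,7,8}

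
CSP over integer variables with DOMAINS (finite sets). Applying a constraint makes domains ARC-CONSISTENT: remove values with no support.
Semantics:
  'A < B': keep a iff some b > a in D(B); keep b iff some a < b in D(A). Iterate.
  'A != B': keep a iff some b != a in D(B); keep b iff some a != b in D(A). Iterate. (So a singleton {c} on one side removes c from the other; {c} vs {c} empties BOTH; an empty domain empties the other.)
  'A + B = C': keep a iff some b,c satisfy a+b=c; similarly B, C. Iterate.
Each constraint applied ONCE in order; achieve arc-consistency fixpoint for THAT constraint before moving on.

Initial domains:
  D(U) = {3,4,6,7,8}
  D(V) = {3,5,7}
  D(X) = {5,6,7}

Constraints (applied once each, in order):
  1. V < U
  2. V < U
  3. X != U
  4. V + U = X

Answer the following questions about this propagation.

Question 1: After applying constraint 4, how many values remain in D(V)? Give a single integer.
Answer: 1

Derivation:
Constraint 1 (V < U) on D(V)={3,5,7} D(U)={3,4,6,7,8}: U {3,4,6,7,8}->{4,6,7,8}
Constraint 2 (V < U) on D(V)={3,5,7} D(U)={4,6,7,8}: no change
Constraint 3 (X != U) on D(X)={5,6,7} D(U)={4,6,7,8}: no change
Constraint 4 (V + U = X) on D(V)={3,5,7} D(U)={4,6,7,8} D(X)={5,6,7}: V {3,5,7}->{3}; U {4,6,7,8}->{4}; X {5,6,7}->{7}
So after constraint 4: D(V)={3}, size = 1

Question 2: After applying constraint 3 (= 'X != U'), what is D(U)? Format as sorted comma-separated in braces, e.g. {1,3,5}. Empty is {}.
Answer: {4,6,7,8}

Derivation:
Constraint 1 (V < U) on D(V)={3,5,7} D(U)={3,4,6,7,8}: U {3,4,6,7,8}->{4,6,7,8}
Constraint 2 (V < U) on D(V)={3,5,7} D(U)={4,6,7,8}: no change
Constraint 3 (X != U) on D(X)={5,6,7} D(U)={4,6,7,8}: no change
So after constraint 3: D(U) = {4,6,7,8}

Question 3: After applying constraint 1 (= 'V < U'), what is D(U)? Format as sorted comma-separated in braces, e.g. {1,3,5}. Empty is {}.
Answer: {4,6,7,8}

Derivation:
Constraint 1 (V < U) on D(V)={3,5,7} D(U)={3,4,6,7,8}: U {3,4,6,7,8}->{4,6,7,8}
So after constraint 1: D(U) = {4,6,7,8}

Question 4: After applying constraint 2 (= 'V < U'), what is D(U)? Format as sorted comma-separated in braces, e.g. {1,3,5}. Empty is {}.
Answer: {4,6,7,8}

Derivation:
Constraint 1 (V < U) on D(V)={3,5,7} D(U)={3,4,6,7,8}: U {3,4,6,7,8}->{4,6,7,8}
Constraint 2 (V < U) on D(V)={3,5,7} D(U)={4,6,7,8}: no change
So after constraint 2: D(U) = {4,6,7,8}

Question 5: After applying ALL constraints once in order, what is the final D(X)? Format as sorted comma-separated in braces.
Answer: {7}

Derivation:
Constraint 1 (V < U) on D(V)={3,5,7} D(U)={3,4,6,7,8}: U {3,4,6,7,8}->{4,6,7,8}
Constraint 2 (V < U) on D(V)={3,5,7} D(U)={4,6,7,8}: no change
Constraint 3 (X != U) on D(X)={5,6,7} D(U)={4,6,7,8}: no change
Constraint 4 (V + U = X) on D(V)={3,5,7} D(U)={4,6,7,8} D(X)={5,6,7}: V {3,5,7}->{3}; U {4,6,7,8}->{4}; X {5,6,7}->{7}
So after all 4 constraints: D(X) = {7}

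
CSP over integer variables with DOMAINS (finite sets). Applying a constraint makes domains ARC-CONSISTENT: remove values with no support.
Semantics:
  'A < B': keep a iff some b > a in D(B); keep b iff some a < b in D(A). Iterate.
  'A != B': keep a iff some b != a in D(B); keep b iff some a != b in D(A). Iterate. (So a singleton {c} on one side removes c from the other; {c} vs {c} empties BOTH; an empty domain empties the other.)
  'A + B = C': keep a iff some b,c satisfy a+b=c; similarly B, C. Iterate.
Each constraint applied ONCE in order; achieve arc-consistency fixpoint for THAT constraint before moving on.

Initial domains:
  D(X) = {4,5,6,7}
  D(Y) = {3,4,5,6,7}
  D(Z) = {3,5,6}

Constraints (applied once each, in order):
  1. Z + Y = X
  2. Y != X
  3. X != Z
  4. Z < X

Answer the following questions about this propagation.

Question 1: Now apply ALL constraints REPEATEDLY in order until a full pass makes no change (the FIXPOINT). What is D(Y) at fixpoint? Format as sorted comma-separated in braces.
pass 0 (initial): D(Y)={3,4,5,6,7}
pass 1: X {4,5,6,7}->{6,7}; Y {3,4,5,6,7}->{3,4}; Z {3,5,6}->{3}
pass 2: no change
Fixpoint after 2 passes: D(Y) = {3,4}

Answer: {3,4}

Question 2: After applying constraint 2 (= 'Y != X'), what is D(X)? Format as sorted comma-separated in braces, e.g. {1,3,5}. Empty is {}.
Constraint 1 (Z + Y = X) on D(Z)={3,5,6} D(Y)={3,4,5,6,7} D(X)={4,5,6,7}: Z {3,5,6}->{3}; Y {3,4,5,6,7}->{3,4}; X {4,5,6,7}->{6,7}
Constraint 2 (Y != X) on D(Y)={3,4} D(X)={6,7}: no change
So after constraint 2: D(X) = {6,7}

Answer: {6,7}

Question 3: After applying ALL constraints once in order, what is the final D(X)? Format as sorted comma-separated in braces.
Constraint 1 (Z + Y = X) on D(Z)={3,5,6} D(Y)={3,4,5,6,7} D(X)={4,5,6,7}: Z {3,5,6}->{3}; Y {3,4,5,6,7}->{3,4}; X {4,5,6,7}->{6,7}
Constraint 2 (Y != X) on D(Y)={3,4} D(X)={6,7}: no change
Constraint 3 (X != Z) on D(X)={6,7} D(Z)={3}: no change
Constraint 4 (Z < X) on D(Z)={3} D(X)={6,7}: no change
So after all 4 constraints: D(X) = {6,7}

Answer: {6,7}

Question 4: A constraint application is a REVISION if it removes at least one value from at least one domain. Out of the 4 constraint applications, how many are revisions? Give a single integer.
Answer: 1

Derivation:
Constraint 1 (Z + Y = X) on D(Z)={3,5,6} D(Y)={3,4,5,6,7} D(X)={4,5,6,7}: Z {3,5,6}->{3}; Y {3,4,5,6,7}->{3,4}; X {4,5,6,7}->{6,7} => REVISION
Constraint 2 (Y != X) on D(Y)={3,4} D(X)={6,7}: no change => not a revision
Constraint 3 (X != Z) on D(X)={6,7} D(Z)={3}: no change => not a revision
Constraint 4 (Z < X) on D(Z)={3} D(X)={6,7}: no change => not a revision
Total revisions = 1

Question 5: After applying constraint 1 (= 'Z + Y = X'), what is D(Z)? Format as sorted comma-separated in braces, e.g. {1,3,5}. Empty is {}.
Answer: {3}

Derivation:
Constraint 1 (Z + Y = X) on D(Z)={3,5,6} D(Y)={3,4,5,6,7} D(X)={4,5,6,7}: Z {3,5,6}->{3}; Y {3,4,5,6,7}->{3,4}; X {4,5,6,7}->{6,7}
So after constraint 1: D(Z) = {3}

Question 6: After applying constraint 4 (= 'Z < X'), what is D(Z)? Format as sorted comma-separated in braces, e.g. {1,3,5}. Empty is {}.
Constraint 1 (Z + Y = X) on D(Z)={3,5,6} D(Y)={3,4,5,6,7} D(X)={4,5,6,7}: Z {3,5,6}->{3}; Y {3,4,5,6,7}->{3,4}; X {4,5,6,7}->{6,7}
Constraint 2 (Y != X) on D(Y)={3,4} D(X)={6,7}: no change
Constraint 3 (X != Z) on D(X)={6,7} D(Z)={3}: no change
Constraint 4 (Z < X) on D(Z)={3} D(X)={6,7}: no change
So after constraint 4: D(Z) = {3}

Answer: {3}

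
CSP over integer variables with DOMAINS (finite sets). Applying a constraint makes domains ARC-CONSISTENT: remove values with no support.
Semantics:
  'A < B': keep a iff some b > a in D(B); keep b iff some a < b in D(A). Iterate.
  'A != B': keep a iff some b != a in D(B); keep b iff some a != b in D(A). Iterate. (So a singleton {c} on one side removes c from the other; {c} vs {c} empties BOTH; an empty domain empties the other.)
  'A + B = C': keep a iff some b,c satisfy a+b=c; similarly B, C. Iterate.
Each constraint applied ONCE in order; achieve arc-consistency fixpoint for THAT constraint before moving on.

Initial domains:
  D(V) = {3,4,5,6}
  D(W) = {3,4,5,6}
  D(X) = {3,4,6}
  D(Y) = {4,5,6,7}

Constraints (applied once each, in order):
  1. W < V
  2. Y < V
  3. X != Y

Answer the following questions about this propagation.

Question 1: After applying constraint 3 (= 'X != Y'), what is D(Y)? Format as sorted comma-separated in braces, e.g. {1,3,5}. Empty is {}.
Constraint 1 (W < V) on D(W)={3,4,5,6} D(V)={3,4,5,6}: W {3,4,5,6}->{3,4,5}; V {3,4,5,6}->{4,5,6}
Constraint 2 (Y < V) on D(Y)={4,5,6,7} D(V)={4,5,6}: Y {4,5,6,7}->{4,5}; V {4,5,6}->{5,6}
Constraint 3 (X != Y) on D(X)={3,4,6} D(Y)={4,5}: no change
So after constraint 3: D(Y) = {4,5}

Answer: {4,5}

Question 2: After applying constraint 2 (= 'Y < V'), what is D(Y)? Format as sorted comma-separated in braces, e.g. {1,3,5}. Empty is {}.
Answer: {4,5}

Derivation:
Constraint 1 (W < V) on D(W)={3,4,5,6} D(V)={3,4,5,6}: W {3,4,5,6}->{3,4,5}; V {3,4,5,6}->{4,5,6}
Constraint 2 (Y < V) on D(Y)={4,5,6,7} D(V)={4,5,6}: Y {4,5,6,7}->{4,5}; V {4,5,6}->{5,6}
So after constraint 2: D(Y) = {4,5}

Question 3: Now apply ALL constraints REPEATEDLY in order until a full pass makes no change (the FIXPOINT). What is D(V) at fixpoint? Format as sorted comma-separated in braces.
Answer: {5,6}

Derivation:
pass 0 (initial): D(V)={3,4,5,6}
pass 1: V {3,4,5,6}->{5,6}; W {3,4,5,6}->{3,4,5}; Y {4,5,6,7}->{4,5}
pass 2: no change
Fixpoint after 2 passes: D(V) = {5,6}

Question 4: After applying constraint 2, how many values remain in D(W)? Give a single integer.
Constraint 1 (W < V) on D(W)={3,4,5,6} D(V)={3,4,5,6}: W {3,4,5,6}->{3,4,5}; V {3,4,5,6}->{4,5,6}
Constraint 2 (Y < V) on D(Y)={4,5,6,7} D(V)={4,5,6}: Y {4,5,6,7}->{4,5}; V {4,5,6}->{5,6}
So after constraint 2: D(W)={3,4,5}, size = 3

Answer: 3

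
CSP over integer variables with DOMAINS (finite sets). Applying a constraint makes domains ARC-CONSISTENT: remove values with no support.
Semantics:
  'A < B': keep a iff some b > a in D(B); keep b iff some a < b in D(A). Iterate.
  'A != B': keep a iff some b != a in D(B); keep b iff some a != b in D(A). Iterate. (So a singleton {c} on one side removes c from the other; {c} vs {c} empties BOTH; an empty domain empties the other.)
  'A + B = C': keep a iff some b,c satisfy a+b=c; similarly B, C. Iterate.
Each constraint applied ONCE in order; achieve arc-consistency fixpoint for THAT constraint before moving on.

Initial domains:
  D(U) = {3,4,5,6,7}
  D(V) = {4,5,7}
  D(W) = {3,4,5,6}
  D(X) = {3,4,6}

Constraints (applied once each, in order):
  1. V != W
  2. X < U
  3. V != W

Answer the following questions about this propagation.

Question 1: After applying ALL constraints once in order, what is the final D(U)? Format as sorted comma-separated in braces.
Answer: {4,5,6,7}

Derivation:
Constraint 1 (V != W) on D(V)={4,5,7} D(W)={3,4,5,6}: no change
Constraint 2 (X < U) on D(X)={3,4,6} D(U)={3,4,5,6,7}: U {3,4,5,6,7}->{4,5,6,7}
Constraint 3 (V != W) on D(V)={4,5,7} D(W)={3,4,5,6}: no change
So after all 3 constraints: D(U) = {4,5,6,7}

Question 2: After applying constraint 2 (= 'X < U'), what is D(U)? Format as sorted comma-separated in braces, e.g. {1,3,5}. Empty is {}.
Answer: {4,5,6,7}

Derivation:
Constraint 1 (V != W) on D(V)={4,5,7} D(W)={3,4,5,6}: no change
Constraint 2 (X < U) on D(X)={3,4,6} D(U)={3,4,5,6,7}: U {3,4,5,6,7}->{4,5,6,7}
So after constraint 2: D(U) = {4,5,6,7}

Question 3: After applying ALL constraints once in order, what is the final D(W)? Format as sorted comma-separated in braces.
Constraint 1 (V != W) on D(V)={4,5,7} D(W)={3,4,5,6}: no change
Constraint 2 (X < U) on D(X)={3,4,6} D(U)={3,4,5,6,7}: U {3,4,5,6,7}->{4,5,6,7}
Constraint 3 (V != W) on D(V)={4,5,7} D(W)={3,4,5,6}: no change
So after all 3 constraints: D(W) = {3,4,5,6}

Answer: {3,4,5,6}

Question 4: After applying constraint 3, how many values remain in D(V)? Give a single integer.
Answer: 3

Derivation:
Constraint 1 (V != W) on D(V)={4,5,7} D(W)={3,4,5,6}: no change
Constraint 2 (X < U) on D(X)={3,4,6} D(U)={3,4,5,6,7}: U {3,4,5,6,7}->{4,5,6,7}
Constraint 3 (V != W) on D(V)={4,5,7} D(W)={3,4,5,6}: no change
So after constraint 3: D(V)={4,5,7}, size = 3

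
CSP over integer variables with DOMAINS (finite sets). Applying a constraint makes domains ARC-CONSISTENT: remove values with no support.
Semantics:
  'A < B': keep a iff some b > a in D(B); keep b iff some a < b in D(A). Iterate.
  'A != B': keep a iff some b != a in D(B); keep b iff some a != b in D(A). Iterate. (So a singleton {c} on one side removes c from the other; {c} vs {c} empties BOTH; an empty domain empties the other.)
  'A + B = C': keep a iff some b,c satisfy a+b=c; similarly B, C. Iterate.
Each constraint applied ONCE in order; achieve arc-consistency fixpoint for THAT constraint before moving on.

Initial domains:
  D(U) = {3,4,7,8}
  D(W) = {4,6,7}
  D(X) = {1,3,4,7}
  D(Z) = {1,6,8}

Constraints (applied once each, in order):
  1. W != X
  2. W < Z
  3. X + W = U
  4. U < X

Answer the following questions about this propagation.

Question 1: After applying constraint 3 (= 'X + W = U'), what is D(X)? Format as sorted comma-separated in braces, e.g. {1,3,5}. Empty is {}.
Answer: {1,3,4}

Derivation:
Constraint 1 (W != X) on D(W)={4,6,7} D(X)={1,3,4,7}: no change
Constraint 2 (W < Z) on D(W)={4,6,7} D(Z)={1,6,8}: Z {1,6,8}->{6,8}
Constraint 3 (X + W = U) on D(X)={1,3,4,7} D(W)={4,6,7} D(U)={3,4,7,8}: X {1,3,4,7}->{1,3,4}; U {3,4,7,8}->{7,8}
So after constraint 3: D(X) = {1,3,4}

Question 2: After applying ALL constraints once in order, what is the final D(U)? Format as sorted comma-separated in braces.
Constraint 1 (W != X) on D(W)={4,6,7} D(X)={1,3,4,7}: no change
Constraint 2 (W < Z) on D(W)={4,6,7} D(Z)={1,6,8}: Z {1,6,8}->{6,8}
Constraint 3 (X + W = U) on D(X)={1,3,4,7} D(W)={4,6,7} D(U)={3,4,7,8}: X {1,3,4,7}->{1,3,4}; U {3,4,7,8}->{7,8}
Constraint 4 (U < X) on D(U)={7,8} D(X)={1,3,4}: U {7,8}->{}; X {1,3,4}->{}
So after all 4 constraints: D(U) = {}

Answer: {}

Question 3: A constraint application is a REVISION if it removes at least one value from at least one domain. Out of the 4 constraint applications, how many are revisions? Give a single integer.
Answer: 3

Derivation:
Constraint 1 (W != X) on D(W)={4,6,7} D(X)={1,3,4,7}: no change => not a revision
Constraint 2 (W < Z) on D(W)={4,6,7} D(Z)={1,6,8}: Z {1,6,8}->{6,8} => REVISION
Constraint 3 (X + W = U) on D(X)={1,3,4,7} D(W)={4,6,7} D(U)={3,4,7,8}: X {1,3,4,7}->{1,3,4}; U {3,4,7,8}->{7,8} => REVISION
Constraint 4 (U < X) on D(U)={7,8} D(X)={1,3,4}: U {7,8}->{}; X {1,3,4}->{} => REVISION
Total revisions = 3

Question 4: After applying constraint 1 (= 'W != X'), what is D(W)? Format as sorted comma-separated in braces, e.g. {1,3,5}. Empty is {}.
Answer: {4,6,7}

Derivation:
Constraint 1 (W != X) on D(W)={4,6,7} D(X)={1,3,4,7}: no change
So after constraint 1: D(W) = {4,6,7}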